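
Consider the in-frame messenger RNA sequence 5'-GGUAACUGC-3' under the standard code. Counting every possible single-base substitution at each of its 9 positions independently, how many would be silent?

Codon 1 (GGU, Gly): 3 synonymous substitutions.
Codon 2 (AAC, Asn): 1 synonymous substitution.
Codon 3 (UGC, Cys): 1 synonymous substitution.
Total: 3 + 1 + 1 = 5.

5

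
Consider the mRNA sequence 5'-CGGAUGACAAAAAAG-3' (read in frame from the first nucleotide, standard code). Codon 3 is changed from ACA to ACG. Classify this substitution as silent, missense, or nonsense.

Position 9 falls in codon 3: ACA → Thr.
After the substitution the codon is ACG → Thr.
Both encode Thr, so the change is synonymous.

silent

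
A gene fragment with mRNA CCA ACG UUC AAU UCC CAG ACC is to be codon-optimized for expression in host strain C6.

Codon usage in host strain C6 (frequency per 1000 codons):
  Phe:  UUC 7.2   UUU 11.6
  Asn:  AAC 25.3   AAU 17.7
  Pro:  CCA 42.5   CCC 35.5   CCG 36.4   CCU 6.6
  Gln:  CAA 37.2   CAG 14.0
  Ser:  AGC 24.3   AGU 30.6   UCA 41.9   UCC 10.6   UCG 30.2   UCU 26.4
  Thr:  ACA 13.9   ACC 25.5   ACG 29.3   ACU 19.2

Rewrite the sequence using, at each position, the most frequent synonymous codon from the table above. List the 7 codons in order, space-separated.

Codon 1 (Pro): best is CCA at 42.5.
Codon 2 (Thr): best is ACG at 29.3.
Codon 3 (Phe): best is UUU at 11.6.
Codon 4 (Asn): best is AAC at 25.3.
Codon 5 (Ser): best is UCA at 41.9.
Codon 6 (Gln): best is CAA at 37.2.
Codon 7 (Thr): best is ACG at 29.3.

CCA ACG UUU AAC UCA CAA ACG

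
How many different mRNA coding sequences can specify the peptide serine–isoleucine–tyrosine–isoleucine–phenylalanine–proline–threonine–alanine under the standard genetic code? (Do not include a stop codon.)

Ser: 6 codons.
Ile: 3 codons.
Tyr: 2 codons.
Ile: 3 codons.
Phe: 2 codons.
Pro: 4 codons.
Thr: 4 codons.
Ala: 4 codons.
6 × 3 × 2 × 3 × 2 × 4 × 4 × 4 = 13824.

13824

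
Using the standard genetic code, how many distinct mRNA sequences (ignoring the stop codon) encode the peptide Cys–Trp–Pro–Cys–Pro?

Cys: 2 codons.
Trp: 1 codon.
Pro: 4 codons.
Cys: 2 codons.
Pro: 4 codons.
2 × 1 × 4 × 2 × 4 = 64.

64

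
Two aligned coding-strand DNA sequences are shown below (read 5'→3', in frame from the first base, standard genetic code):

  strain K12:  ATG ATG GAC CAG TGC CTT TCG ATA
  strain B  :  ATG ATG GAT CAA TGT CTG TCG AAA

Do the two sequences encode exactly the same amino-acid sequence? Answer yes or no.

Codon 1: ATG Met / ATG Met — identical.
Codon 2: ATG Met / ATG Met — identical.
Codon 3: GAC Asp / GAT Asp — synonymous.
Codon 4: CAG Gln / CAA Gln — synonymous.
Codon 5: TGC Cys / TGT Cys — synonymous.
Codon 6: CTT Leu / CTG Leu — synonymous.
Codon 7: TCG Ser / TCG Ser — identical.
Codon 8: ATA Ile / AAA Lys — nonsynonymous.
Nonsynonymous differences: 1 → different protein.

no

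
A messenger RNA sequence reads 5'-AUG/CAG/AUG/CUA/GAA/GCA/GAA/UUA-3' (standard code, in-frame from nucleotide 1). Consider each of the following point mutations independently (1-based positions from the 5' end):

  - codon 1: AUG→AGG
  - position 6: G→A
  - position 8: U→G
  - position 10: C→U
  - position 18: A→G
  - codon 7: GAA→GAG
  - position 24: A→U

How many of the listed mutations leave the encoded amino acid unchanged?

Codon 1: AUG (Met) → AGG (Arg) — missense.
Codon 2: CAG (Gln) → CAA (Gln) — synonymous.
Codon 3: AUG (Met) → AGG (Arg) — missense.
Codon 4: CUA (Leu) → UUA (Leu) — synonymous.
Codon 6: GCA (Ala) → GCG (Ala) — synonymous.
Codon 7: GAA (Glu) → GAG (Glu) — synonymous.
Codon 8: UUA (Leu) → UUU (Phe) — missense.
Synonymous: 4 of 7.

4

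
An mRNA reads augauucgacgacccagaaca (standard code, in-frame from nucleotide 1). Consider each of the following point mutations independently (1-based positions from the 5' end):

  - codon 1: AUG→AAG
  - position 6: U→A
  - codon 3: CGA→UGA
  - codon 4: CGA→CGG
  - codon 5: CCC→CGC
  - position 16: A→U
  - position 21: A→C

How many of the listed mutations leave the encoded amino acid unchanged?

3

Codon 1: AUG (Met) → AAG (Lys) — missense.
Codon 2: AUU (Ile) → AUA (Ile) — synonymous.
Codon 3: CGA (Arg) → UGA (Stop) — nonsense.
Codon 4: CGA (Arg) → CGG (Arg) — synonymous.
Codon 5: CCC (Pro) → CGC (Arg) — missense.
Codon 6: AGA (Arg) → UGA (Stop) — nonsense.
Codon 7: ACA (Thr) → ACC (Thr) — synonymous.
Synonymous: 3 of 7.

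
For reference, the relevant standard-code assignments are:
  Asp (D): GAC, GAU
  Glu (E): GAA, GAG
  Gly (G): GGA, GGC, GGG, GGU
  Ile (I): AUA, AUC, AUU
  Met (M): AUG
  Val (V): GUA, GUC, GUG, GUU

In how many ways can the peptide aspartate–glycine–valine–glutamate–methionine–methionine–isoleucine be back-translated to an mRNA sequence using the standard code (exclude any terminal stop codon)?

Asp: 2 codons.
Gly: 4 codons.
Val: 4 codons.
Glu: 2 codons.
Met: 1 codon.
Met: 1 codon.
Ile: 3 codons.
2 × 4 × 4 × 2 × 1 × 1 × 3 = 192.

192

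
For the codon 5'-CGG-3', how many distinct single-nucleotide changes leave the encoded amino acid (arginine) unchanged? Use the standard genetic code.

4

Position 1: AGG → 1 synonymous.
Position 2: none → 0 synonymous.
Position 3: CGU, CGC, CGA → 3 synonymous.
Total: 1 + 0 + 3 = 4.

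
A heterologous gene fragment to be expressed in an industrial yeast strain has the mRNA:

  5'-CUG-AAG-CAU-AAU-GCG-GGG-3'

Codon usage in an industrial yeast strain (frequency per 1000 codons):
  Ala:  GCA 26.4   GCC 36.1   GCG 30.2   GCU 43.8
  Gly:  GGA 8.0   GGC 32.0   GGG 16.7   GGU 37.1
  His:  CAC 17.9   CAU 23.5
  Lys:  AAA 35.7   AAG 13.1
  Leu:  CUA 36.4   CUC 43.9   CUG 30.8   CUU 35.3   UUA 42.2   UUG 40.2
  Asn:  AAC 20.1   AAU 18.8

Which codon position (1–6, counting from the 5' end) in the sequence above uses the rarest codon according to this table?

2

Codon 1 CUG (Leu): 30.8 per 1000.
Codon 2 AAG (Lys): 13.1 per 1000.
Codon 3 CAU (His): 23.5 per 1000.
Codon 4 AAU (Asn): 18.8 per 1000.
Codon 5 GCG (Ala): 30.2 per 1000.
Codon 6 GGG (Gly): 16.7 per 1000.
Lowest frequency is 13.1 at codon 2.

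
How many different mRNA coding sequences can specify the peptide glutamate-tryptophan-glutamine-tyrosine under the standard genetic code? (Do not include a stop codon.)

Glu: 2 codons.
Trp: 1 codon.
Gln: 2 codons.
Tyr: 2 codons.
2 × 1 × 2 × 2 = 8.

8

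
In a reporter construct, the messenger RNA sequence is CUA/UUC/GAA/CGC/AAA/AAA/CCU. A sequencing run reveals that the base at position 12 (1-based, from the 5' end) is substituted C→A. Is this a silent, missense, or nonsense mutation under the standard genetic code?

silent

Position 12 falls in codon 4: CGC → Arg.
After the substitution the codon is CGA → Arg.
Both encode Arg, so the change is synonymous.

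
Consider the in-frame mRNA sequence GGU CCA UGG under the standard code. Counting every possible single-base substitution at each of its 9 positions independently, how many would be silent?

Codon 1 (GGU, Gly): 3 synonymous substitutions.
Codon 2 (CCA, Pro): 3 synonymous substitutions.
Codon 3 (UGG, Trp): 0 synonymous substitutions.
Total: 3 + 3 + 0 = 6.

6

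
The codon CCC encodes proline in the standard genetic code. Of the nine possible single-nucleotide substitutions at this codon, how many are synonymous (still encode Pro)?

Position 1: none → 0 synonymous.
Position 2: none → 0 synonymous.
Position 3: CCU, CCA, CCG → 3 synonymous.
Total: 0 + 0 + 3 = 3.

3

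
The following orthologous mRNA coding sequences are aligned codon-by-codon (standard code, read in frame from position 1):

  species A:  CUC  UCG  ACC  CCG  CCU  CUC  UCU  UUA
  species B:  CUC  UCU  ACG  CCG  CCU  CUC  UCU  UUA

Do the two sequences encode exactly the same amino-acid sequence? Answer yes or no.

yes

Codon 1: CUC Leu / CUC Leu — identical.
Codon 2: UCG Ser / UCU Ser — synonymous.
Codon 3: ACC Thr / ACG Thr — synonymous.
Codon 4: CCG Pro / CCG Pro — identical.
Codon 5: CCU Pro / CCU Pro — identical.
Codon 6: CUC Leu / CUC Leu — identical.
Codon 7: UCU Ser / UCU Ser — identical.
Codon 8: UUA Leu / UUA Leu — identical.
Nonsynonymous differences: 0 → same protein.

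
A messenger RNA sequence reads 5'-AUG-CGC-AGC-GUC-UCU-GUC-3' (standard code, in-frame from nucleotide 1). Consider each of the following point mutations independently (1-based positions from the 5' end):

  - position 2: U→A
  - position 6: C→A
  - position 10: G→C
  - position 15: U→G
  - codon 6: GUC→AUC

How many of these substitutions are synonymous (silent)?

Codon 1: AUG (Met) → AAG (Lys) — missense.
Codon 2: CGC (Arg) → CGA (Arg) — synonymous.
Codon 4: GUC (Val) → CUC (Leu) — missense.
Codon 5: UCU (Ser) → UCG (Ser) — synonymous.
Codon 6: GUC (Val) → AUC (Ile) — missense.
Synonymous: 2 of 5.

2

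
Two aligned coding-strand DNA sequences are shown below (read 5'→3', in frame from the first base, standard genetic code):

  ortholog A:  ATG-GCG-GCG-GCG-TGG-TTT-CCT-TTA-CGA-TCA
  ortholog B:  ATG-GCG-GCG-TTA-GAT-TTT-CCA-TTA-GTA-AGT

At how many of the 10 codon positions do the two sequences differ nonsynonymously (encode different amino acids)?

Codon 1: ATG Met / ATG Met — identical.
Codon 2: GCG Ala / GCG Ala — identical.
Codon 3: GCG Ala / GCG Ala — identical.
Codon 4: GCG Ala / TTA Leu — nonsynonymous.
Codon 5: TGG Trp / GAT Asp — nonsynonymous.
Codon 6: TTT Phe / TTT Phe — identical.
Codon 7: CCT Pro / CCA Pro — synonymous.
Codon 8: TTA Leu / TTA Leu — identical.
Codon 9: CGA Arg / GTA Val — nonsynonymous.
Codon 10: TCA Ser / AGT Ser — synonymous.
Nonsynonymous differences: 3.

3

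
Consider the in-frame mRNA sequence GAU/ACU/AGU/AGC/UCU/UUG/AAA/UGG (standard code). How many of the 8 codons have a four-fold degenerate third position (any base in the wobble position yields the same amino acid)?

2

Codon 1 GAU (Asp): third position 2-fold.
Codon 2 ACU (Thr): third position 4-fold.
Codon 3 AGU (Ser): third position 2-fold.
Codon 4 AGC (Ser): third position 2-fold.
Codon 5 UCU (Ser): third position 4-fold.
Codon 6 UUG (Leu): third position 2-fold.
Codon 7 AAA (Lys): third position 2-fold.
Codon 8 UGG (Trp): third position 1-fold.
Four-fold degenerate third positions: 2.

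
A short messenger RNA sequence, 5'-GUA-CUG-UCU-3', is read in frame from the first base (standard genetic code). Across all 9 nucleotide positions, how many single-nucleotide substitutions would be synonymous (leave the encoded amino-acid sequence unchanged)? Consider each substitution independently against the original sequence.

10

Codon 1 (GUA, Val): 3 synonymous substitutions.
Codon 2 (CUG, Leu): 4 synonymous substitutions.
Codon 3 (UCU, Ser): 3 synonymous substitutions.
Total: 3 + 4 + 3 = 10.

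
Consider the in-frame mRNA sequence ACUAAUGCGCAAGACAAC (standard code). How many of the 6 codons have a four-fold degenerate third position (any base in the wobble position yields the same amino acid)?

Codon 1 ACU (Thr): third position 4-fold.
Codon 2 AAU (Asn): third position 2-fold.
Codon 3 GCG (Ala): third position 4-fold.
Codon 4 CAA (Gln): third position 2-fold.
Codon 5 GAC (Asp): third position 2-fold.
Codon 6 AAC (Asn): third position 2-fold.
Four-fold degenerate third positions: 2.

2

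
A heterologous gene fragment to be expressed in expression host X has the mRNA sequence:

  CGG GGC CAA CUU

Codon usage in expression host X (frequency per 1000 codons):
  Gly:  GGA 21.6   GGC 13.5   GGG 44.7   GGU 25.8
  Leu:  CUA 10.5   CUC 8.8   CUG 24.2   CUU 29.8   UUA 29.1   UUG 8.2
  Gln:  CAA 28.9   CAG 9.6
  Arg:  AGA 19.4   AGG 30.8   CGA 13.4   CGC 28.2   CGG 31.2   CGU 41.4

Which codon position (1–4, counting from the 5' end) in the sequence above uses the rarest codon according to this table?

Codon 1 CGG (Arg): 31.2 per 1000.
Codon 2 GGC (Gly): 13.5 per 1000.
Codon 3 CAA (Gln): 28.9 per 1000.
Codon 4 CUU (Leu): 29.8 per 1000.
Lowest frequency is 13.5 at codon 2.

2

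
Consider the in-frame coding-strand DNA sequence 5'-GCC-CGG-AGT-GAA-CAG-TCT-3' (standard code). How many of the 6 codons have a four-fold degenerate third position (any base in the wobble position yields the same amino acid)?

Codon 1 GCC (Ala): third position 4-fold.
Codon 2 CGG (Arg): third position 4-fold.
Codon 3 AGT (Ser): third position 2-fold.
Codon 4 GAA (Glu): third position 2-fold.
Codon 5 CAG (Gln): third position 2-fold.
Codon 6 TCT (Ser): third position 4-fold.
Four-fold degenerate third positions: 3.

3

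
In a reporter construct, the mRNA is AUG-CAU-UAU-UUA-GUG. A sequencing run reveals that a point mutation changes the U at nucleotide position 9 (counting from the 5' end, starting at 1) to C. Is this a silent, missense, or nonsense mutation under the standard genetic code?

Position 9 falls in codon 3: UAU → Tyr.
After the substitution the codon is UAC → Tyr.
Both encode Tyr, so the change is synonymous.

silent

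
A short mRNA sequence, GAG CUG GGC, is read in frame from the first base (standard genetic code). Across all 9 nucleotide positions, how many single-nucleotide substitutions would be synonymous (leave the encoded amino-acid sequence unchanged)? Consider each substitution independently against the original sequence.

Codon 1 (GAG, Glu): 1 synonymous substitution.
Codon 2 (CUG, Leu): 4 synonymous substitutions.
Codon 3 (GGC, Gly): 3 synonymous substitutions.
Total: 1 + 4 + 3 = 8.

8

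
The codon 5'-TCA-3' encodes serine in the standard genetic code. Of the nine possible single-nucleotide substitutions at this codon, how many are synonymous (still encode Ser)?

Position 1: none → 0 synonymous.
Position 2: none → 0 synonymous.
Position 3: TCT, TCC, TCG → 3 synonymous.
Total: 0 + 0 + 3 = 3.

3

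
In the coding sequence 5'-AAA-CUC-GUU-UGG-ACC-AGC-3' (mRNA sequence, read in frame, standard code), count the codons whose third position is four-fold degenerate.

Codon 1 AAA (Lys): third position 2-fold.
Codon 2 CUC (Leu): third position 4-fold.
Codon 3 GUU (Val): third position 4-fold.
Codon 4 UGG (Trp): third position 1-fold.
Codon 5 ACC (Thr): third position 4-fold.
Codon 6 AGC (Ser): third position 2-fold.
Four-fold degenerate third positions: 3.

3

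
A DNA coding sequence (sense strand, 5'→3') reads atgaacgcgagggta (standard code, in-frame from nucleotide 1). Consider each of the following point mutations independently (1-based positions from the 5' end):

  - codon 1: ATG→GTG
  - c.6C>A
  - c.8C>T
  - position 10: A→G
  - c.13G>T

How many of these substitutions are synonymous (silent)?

Codon 1: ATG (Met) → GTG (Val) — missense.
Codon 2: AAC (Asn) → AAA (Lys) — missense.
Codon 3: GCG (Ala) → GTG (Val) — missense.
Codon 4: AGG (Arg) → GGG (Gly) — missense.
Codon 5: GTA (Val) → TTA (Leu) — missense.
Synonymous: 0 of 5.

0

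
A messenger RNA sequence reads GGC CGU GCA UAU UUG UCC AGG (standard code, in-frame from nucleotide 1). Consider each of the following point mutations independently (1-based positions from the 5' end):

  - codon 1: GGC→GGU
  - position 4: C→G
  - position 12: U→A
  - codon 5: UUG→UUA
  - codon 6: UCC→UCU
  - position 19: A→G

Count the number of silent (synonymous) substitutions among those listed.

3

Codon 1: GGC (Gly) → GGU (Gly) — synonymous.
Codon 2: CGU (Arg) → GGU (Gly) — missense.
Codon 4: UAU (Tyr) → UAA (Stop) — nonsense.
Codon 5: UUG (Leu) → UUA (Leu) — synonymous.
Codon 6: UCC (Ser) → UCU (Ser) — synonymous.
Codon 7: AGG (Arg) → GGG (Gly) — missense.
Synonymous: 3 of 6.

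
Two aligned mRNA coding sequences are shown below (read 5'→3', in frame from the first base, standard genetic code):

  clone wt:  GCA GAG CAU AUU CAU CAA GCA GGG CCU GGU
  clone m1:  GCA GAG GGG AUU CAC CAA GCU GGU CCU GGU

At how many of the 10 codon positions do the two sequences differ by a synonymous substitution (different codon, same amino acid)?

Codon 1: GCA Ala / GCA Ala — identical.
Codon 2: GAG Glu / GAG Glu — identical.
Codon 3: CAU His / GGG Gly — nonsynonymous.
Codon 4: AUU Ile / AUU Ile — identical.
Codon 5: CAU His / CAC His — synonymous.
Codon 6: CAA Gln / CAA Gln — identical.
Codon 7: GCA Ala / GCU Ala — synonymous.
Codon 8: GGG Gly / GGU Gly — synonymous.
Codon 9: CCU Pro / CCU Pro — identical.
Codon 10: GGU Gly / GGU Gly — identical.
Synonymous differences: 3.

3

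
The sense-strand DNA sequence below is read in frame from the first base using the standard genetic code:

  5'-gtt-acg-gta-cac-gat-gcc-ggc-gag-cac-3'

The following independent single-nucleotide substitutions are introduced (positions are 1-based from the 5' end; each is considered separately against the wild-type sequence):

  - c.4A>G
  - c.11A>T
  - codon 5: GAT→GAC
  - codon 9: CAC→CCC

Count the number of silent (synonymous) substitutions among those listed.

Codon 2: ACG (Thr) → GCG (Ala) — missense.
Codon 4: CAC (His) → CTC (Leu) — missense.
Codon 5: GAT (Asp) → GAC (Asp) — synonymous.
Codon 9: CAC (His) → CCC (Pro) — missense.
Synonymous: 1 of 4.

1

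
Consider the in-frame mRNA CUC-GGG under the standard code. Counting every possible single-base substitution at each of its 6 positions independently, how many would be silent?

6

Codon 1 (CUC, Leu): 3 synonymous substitutions.
Codon 2 (GGG, Gly): 3 synonymous substitutions.
Total: 3 + 3 = 6.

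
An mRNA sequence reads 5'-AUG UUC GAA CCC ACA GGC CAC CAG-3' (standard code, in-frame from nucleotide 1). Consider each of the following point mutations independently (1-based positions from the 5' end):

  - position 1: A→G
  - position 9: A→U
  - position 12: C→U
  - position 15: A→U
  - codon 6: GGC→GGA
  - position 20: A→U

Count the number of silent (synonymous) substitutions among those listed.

Codon 1: AUG (Met) → GUG (Val) — missense.
Codon 3: GAA (Glu) → GAU (Asp) — missense.
Codon 4: CCC (Pro) → CCU (Pro) — synonymous.
Codon 5: ACA (Thr) → ACU (Thr) — synonymous.
Codon 6: GGC (Gly) → GGA (Gly) — synonymous.
Codon 7: CAC (His) → CUC (Leu) — missense.
Synonymous: 3 of 6.

3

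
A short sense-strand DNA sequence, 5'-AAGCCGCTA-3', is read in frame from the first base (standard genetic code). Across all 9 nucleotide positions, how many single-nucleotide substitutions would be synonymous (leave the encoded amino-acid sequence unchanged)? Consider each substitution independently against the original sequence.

8

Codon 1 (AAG, Lys): 1 synonymous substitution.
Codon 2 (CCG, Pro): 3 synonymous substitutions.
Codon 3 (CTA, Leu): 4 synonymous substitutions.
Total: 1 + 3 + 4 = 8.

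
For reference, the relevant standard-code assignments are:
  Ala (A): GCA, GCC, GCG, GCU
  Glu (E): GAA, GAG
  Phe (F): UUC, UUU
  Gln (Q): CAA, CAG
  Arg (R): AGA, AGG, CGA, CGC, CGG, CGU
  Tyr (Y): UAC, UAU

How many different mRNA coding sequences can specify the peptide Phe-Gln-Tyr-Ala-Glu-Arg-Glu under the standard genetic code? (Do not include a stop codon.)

Phe: 2 codons.
Gln: 2 codons.
Tyr: 2 codons.
Ala: 4 codons.
Glu: 2 codons.
Arg: 6 codons.
Glu: 2 codons.
2 × 2 × 2 × 4 × 2 × 6 × 2 = 768.

768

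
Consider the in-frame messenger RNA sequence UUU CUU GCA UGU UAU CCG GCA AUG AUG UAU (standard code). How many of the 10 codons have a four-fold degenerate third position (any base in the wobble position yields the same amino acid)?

Codon 1 UUU (Phe): third position 2-fold.
Codon 2 CUU (Leu): third position 4-fold.
Codon 3 GCA (Ala): third position 4-fold.
Codon 4 UGU (Cys): third position 2-fold.
Codon 5 UAU (Tyr): third position 2-fold.
Codon 6 CCG (Pro): third position 4-fold.
Codon 7 GCA (Ala): third position 4-fold.
Codon 8 AUG (Met): third position 1-fold.
Codon 9 AUG (Met): third position 1-fold.
Codon 10 UAU (Tyr): third position 2-fold.
Four-fold degenerate third positions: 4.

4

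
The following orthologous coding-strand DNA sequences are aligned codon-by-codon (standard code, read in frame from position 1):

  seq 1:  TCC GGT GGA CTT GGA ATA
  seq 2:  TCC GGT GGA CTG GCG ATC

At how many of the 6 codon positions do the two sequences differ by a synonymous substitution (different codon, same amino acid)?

2

Codon 1: TCC Ser / TCC Ser — identical.
Codon 2: GGT Gly / GGT Gly — identical.
Codon 3: GGA Gly / GGA Gly — identical.
Codon 4: CTT Leu / CTG Leu — synonymous.
Codon 5: GGA Gly / GCG Ala — nonsynonymous.
Codon 6: ATA Ile / ATC Ile — synonymous.
Synonymous differences: 2.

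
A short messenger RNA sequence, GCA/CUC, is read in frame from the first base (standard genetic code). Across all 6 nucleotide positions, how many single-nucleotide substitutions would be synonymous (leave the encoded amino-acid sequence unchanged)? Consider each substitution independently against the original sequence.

Codon 1 (GCA, Ala): 3 synonymous substitutions.
Codon 2 (CUC, Leu): 3 synonymous substitutions.
Total: 3 + 3 = 6.

6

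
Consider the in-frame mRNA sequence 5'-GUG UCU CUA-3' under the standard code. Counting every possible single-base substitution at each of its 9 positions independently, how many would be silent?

Codon 1 (GUG, Val): 3 synonymous substitutions.
Codon 2 (UCU, Ser): 3 synonymous substitutions.
Codon 3 (CUA, Leu): 4 synonymous substitutions.
Total: 3 + 3 + 4 = 10.

10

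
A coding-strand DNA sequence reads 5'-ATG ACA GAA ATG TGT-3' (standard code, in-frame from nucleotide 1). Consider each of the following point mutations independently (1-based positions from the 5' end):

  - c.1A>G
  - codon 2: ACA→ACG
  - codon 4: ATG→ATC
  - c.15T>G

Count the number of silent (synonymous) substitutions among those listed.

1

Codon 1: ATG (Met) → GTG (Val) — missense.
Codon 2: ACA (Thr) → ACG (Thr) — synonymous.
Codon 4: ATG (Met) → ATC (Ile) — missense.
Codon 5: TGT (Cys) → TGG (Trp) — missense.
Synonymous: 1 of 4.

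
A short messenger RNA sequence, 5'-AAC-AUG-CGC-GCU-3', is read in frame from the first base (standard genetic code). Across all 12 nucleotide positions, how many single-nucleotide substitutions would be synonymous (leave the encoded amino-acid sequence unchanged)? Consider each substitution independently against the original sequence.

7

Codon 1 (AAC, Asn): 1 synonymous substitution.
Codon 2 (AUG, Met): 0 synonymous substitutions.
Codon 3 (CGC, Arg): 3 synonymous substitutions.
Codon 4 (GCU, Ala): 3 synonymous substitutions.
Total: 1 + 0 + 3 + 3 = 7.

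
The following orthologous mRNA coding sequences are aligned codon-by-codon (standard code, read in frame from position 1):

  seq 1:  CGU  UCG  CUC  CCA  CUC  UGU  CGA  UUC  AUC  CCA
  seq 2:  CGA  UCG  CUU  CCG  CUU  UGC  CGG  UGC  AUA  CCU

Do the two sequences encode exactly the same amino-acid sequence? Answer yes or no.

no

Codon 1: CGU Arg / CGA Arg — synonymous.
Codon 2: UCG Ser / UCG Ser — identical.
Codon 3: CUC Leu / CUU Leu — synonymous.
Codon 4: CCA Pro / CCG Pro — synonymous.
Codon 5: CUC Leu / CUU Leu — synonymous.
Codon 6: UGU Cys / UGC Cys — synonymous.
Codon 7: CGA Arg / CGG Arg — synonymous.
Codon 8: UUC Phe / UGC Cys — nonsynonymous.
Codon 9: AUC Ile / AUA Ile — synonymous.
Codon 10: CCA Pro / CCU Pro — synonymous.
Nonsynonymous differences: 1 → different protein.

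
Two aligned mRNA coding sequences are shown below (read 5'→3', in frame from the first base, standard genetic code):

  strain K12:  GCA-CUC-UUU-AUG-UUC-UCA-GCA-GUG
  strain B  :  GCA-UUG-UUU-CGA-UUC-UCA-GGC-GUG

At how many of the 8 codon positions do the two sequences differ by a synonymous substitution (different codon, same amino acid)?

Codon 1: GCA Ala / GCA Ala — identical.
Codon 2: CUC Leu / UUG Leu — synonymous.
Codon 3: UUU Phe / UUU Phe — identical.
Codon 4: AUG Met / CGA Arg — nonsynonymous.
Codon 5: UUC Phe / UUC Phe — identical.
Codon 6: UCA Ser / UCA Ser — identical.
Codon 7: GCA Ala / GGC Gly — nonsynonymous.
Codon 8: GUG Val / GUG Val — identical.
Synonymous differences: 1.

1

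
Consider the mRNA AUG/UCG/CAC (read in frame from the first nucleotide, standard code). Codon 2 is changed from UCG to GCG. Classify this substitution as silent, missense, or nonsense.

missense

Position 4 falls in codon 2: UCG → Ser.
After the substitution the codon is GCG → Ala.
Ser ≠ Ala, so this is a missense mutation.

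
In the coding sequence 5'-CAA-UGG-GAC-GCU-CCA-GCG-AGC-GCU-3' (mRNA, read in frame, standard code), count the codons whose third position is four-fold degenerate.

4

Codon 1 CAA (Gln): third position 2-fold.
Codon 2 UGG (Trp): third position 1-fold.
Codon 3 GAC (Asp): third position 2-fold.
Codon 4 GCU (Ala): third position 4-fold.
Codon 5 CCA (Pro): third position 4-fold.
Codon 6 GCG (Ala): third position 4-fold.
Codon 7 AGC (Ser): third position 2-fold.
Codon 8 GCU (Ala): third position 4-fold.
Four-fold degenerate third positions: 4.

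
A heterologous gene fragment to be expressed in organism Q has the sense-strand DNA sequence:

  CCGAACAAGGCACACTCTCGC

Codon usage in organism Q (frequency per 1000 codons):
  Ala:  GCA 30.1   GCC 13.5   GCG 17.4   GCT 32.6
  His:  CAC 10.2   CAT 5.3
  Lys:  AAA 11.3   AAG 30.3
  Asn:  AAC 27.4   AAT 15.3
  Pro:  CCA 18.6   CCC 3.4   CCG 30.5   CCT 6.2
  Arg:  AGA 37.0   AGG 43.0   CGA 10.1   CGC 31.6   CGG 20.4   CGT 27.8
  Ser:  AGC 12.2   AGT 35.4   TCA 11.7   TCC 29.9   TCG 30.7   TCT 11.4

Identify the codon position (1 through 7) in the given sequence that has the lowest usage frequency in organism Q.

5

Codon 1 CCG (Pro): 30.5 per 1000.
Codon 2 AAC (Asn): 27.4 per 1000.
Codon 3 AAG (Lys): 30.3 per 1000.
Codon 4 GCA (Ala): 30.1 per 1000.
Codon 5 CAC (His): 10.2 per 1000.
Codon 6 TCT (Ser): 11.4 per 1000.
Codon 7 CGC (Arg): 31.6 per 1000.
Lowest frequency is 10.2 at codon 5.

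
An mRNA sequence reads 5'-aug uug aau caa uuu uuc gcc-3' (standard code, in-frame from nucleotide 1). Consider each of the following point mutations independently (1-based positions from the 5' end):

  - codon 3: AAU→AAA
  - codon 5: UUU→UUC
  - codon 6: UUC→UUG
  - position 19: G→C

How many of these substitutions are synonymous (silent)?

1

Codon 3: AAU (Asn) → AAA (Lys) — missense.
Codon 5: UUU (Phe) → UUC (Phe) — synonymous.
Codon 6: UUC (Phe) → UUG (Leu) — missense.
Codon 7: GCC (Ala) → CCC (Pro) — missense.
Synonymous: 1 of 4.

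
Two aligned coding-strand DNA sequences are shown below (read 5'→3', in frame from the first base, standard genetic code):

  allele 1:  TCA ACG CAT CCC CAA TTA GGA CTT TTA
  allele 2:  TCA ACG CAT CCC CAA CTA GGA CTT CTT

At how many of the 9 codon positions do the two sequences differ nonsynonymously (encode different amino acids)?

Codon 1: TCA Ser / TCA Ser — identical.
Codon 2: ACG Thr / ACG Thr — identical.
Codon 3: CAT His / CAT His — identical.
Codon 4: CCC Pro / CCC Pro — identical.
Codon 5: CAA Gln / CAA Gln — identical.
Codon 6: TTA Leu / CTA Leu — synonymous.
Codon 7: GGA Gly / GGA Gly — identical.
Codon 8: CTT Leu / CTT Leu — identical.
Codon 9: TTA Leu / CTT Leu — synonymous.
Nonsynonymous differences: 0.

0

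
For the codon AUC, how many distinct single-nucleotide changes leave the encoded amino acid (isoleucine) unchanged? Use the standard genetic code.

Position 1: none → 0 synonymous.
Position 2: none → 0 synonymous.
Position 3: AUU, AUA → 2 synonymous.
Total: 0 + 0 + 2 = 2.

2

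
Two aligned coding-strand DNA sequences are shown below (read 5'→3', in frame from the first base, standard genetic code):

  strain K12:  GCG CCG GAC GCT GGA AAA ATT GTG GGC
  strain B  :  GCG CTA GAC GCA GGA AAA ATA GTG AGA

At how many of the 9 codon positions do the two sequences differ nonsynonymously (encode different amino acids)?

2

Codon 1: GCG Ala / GCG Ala — identical.
Codon 2: CCG Pro / CTA Leu — nonsynonymous.
Codon 3: GAC Asp / GAC Asp — identical.
Codon 4: GCT Ala / GCA Ala — synonymous.
Codon 5: GGA Gly / GGA Gly — identical.
Codon 6: AAA Lys / AAA Lys — identical.
Codon 7: ATT Ile / ATA Ile — synonymous.
Codon 8: GTG Val / GTG Val — identical.
Codon 9: GGC Gly / AGA Arg — nonsynonymous.
Nonsynonymous differences: 2.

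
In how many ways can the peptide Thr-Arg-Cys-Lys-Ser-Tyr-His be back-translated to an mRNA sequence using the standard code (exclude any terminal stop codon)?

Thr: 4 codons.
Arg: 6 codons.
Cys: 2 codons.
Lys: 2 codons.
Ser: 6 codons.
Tyr: 2 codons.
His: 2 codons.
4 × 6 × 2 × 2 × 6 × 2 × 2 = 2304.

2304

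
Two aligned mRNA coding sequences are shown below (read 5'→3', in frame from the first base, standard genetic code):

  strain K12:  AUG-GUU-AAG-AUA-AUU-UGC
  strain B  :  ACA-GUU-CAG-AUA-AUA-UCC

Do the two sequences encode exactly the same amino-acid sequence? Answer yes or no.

Codon 1: AUG Met / ACA Thr — nonsynonymous.
Codon 2: GUU Val / GUU Val — identical.
Codon 3: AAG Lys / CAG Gln — nonsynonymous.
Codon 4: AUA Ile / AUA Ile — identical.
Codon 5: AUU Ile / AUA Ile — synonymous.
Codon 6: UGC Cys / UCC Ser — nonsynonymous.
Nonsynonymous differences: 3 → different protein.

no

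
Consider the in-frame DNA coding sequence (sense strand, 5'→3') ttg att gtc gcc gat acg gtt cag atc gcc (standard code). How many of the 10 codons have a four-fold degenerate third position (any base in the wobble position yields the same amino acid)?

5

Codon 1 TTG (Leu): third position 2-fold.
Codon 2 ATT (Ile): third position 3-fold.
Codon 3 GTC (Val): third position 4-fold.
Codon 4 GCC (Ala): third position 4-fold.
Codon 5 GAT (Asp): third position 2-fold.
Codon 6 ACG (Thr): third position 4-fold.
Codon 7 GTT (Val): third position 4-fold.
Codon 8 CAG (Gln): third position 2-fold.
Codon 9 ATC (Ile): third position 3-fold.
Codon 10 GCC (Ala): third position 4-fold.
Four-fold degenerate third positions: 5.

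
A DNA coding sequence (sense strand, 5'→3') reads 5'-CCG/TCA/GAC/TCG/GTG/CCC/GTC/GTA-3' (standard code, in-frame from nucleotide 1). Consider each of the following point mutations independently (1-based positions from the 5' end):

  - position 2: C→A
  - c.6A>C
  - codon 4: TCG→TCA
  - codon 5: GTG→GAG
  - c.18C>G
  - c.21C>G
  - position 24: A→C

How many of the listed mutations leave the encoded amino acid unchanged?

Codon 1: CCG (Pro) → CAG (Gln) — missense.
Codon 2: TCA (Ser) → TCC (Ser) — synonymous.
Codon 4: TCG (Ser) → TCA (Ser) — synonymous.
Codon 5: GTG (Val) → GAG (Glu) — missense.
Codon 6: CCC (Pro) → CCG (Pro) — synonymous.
Codon 7: GTC (Val) → GTG (Val) — synonymous.
Codon 8: GTA (Val) → GTC (Val) — synonymous.
Synonymous: 5 of 7.

5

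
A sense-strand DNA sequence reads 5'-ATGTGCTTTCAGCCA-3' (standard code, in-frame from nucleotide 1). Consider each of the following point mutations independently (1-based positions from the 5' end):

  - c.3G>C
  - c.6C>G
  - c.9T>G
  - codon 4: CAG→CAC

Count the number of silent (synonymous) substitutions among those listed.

Codon 1: ATG (Met) → ATC (Ile) — missense.
Codon 2: TGC (Cys) → TGG (Trp) — missense.
Codon 3: TTT (Phe) → TTG (Leu) — missense.
Codon 4: CAG (Gln) → CAC (His) — missense.
Synonymous: 0 of 4.

0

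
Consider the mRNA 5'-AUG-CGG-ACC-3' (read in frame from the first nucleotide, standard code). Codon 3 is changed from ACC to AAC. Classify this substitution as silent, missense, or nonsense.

Position 8 falls in codon 3: ACC → Thr.
After the substitution the codon is AAC → Asn.
Thr ≠ Asn, so this is a missense mutation.

missense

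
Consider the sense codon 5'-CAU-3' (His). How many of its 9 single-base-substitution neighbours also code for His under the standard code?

Position 1: none → 0 synonymous.
Position 2: none → 0 synonymous.
Position 3: CAC → 1 synonymous.
Total: 0 + 0 + 1 = 1.

1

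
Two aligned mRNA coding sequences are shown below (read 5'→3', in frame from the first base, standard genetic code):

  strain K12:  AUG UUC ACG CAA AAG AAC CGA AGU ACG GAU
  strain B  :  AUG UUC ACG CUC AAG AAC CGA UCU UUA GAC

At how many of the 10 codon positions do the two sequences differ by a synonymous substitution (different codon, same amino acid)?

Codon 1: AUG Met / AUG Met — identical.
Codon 2: UUC Phe / UUC Phe — identical.
Codon 3: ACG Thr / ACG Thr — identical.
Codon 4: CAA Gln / CUC Leu — nonsynonymous.
Codon 5: AAG Lys / AAG Lys — identical.
Codon 6: AAC Asn / AAC Asn — identical.
Codon 7: CGA Arg / CGA Arg — identical.
Codon 8: AGU Ser / UCU Ser — synonymous.
Codon 9: ACG Thr / UUA Leu — nonsynonymous.
Codon 10: GAU Asp / GAC Asp — synonymous.
Synonymous differences: 2.

2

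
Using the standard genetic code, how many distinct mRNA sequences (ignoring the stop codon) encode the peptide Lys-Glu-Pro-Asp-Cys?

Lys: 2 codons.
Glu: 2 codons.
Pro: 4 codons.
Asp: 2 codons.
Cys: 2 codons.
2 × 2 × 4 × 2 × 2 = 64.

64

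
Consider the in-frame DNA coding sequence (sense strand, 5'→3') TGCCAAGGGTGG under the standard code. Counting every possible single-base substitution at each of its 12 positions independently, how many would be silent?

Codon 1 (TGC, Cys): 1 synonymous substitution.
Codon 2 (CAA, Gln): 1 synonymous substitution.
Codon 3 (GGG, Gly): 3 synonymous substitutions.
Codon 4 (TGG, Trp): 0 synonymous substitutions.
Total: 1 + 1 + 3 + 0 = 5.

5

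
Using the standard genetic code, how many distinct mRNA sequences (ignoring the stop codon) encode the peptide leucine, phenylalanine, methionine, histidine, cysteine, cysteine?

96

Leu: 6 codons.
Phe: 2 codons.
Met: 1 codon.
His: 2 codons.
Cys: 2 codons.
Cys: 2 codons.
6 × 2 × 1 × 2 × 2 × 2 = 96.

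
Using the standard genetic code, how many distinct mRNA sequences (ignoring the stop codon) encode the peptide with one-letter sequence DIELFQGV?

4608

Asp: 2 codons.
Ile: 3 codons.
Glu: 2 codons.
Leu: 6 codons.
Phe: 2 codons.
Gln: 2 codons.
Gly: 4 codons.
Val: 4 codons.
2 × 3 × 2 × 6 × 2 × 2 × 4 × 4 = 4608.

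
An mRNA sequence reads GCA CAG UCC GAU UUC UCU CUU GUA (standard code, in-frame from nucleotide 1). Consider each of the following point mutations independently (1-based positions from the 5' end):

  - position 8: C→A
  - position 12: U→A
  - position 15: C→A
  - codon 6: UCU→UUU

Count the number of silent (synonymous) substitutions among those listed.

Codon 3: UCC (Ser) → UAC (Tyr) — missense.
Codon 4: GAU (Asp) → GAA (Glu) — missense.
Codon 5: UUC (Phe) → UUA (Leu) — missense.
Codon 6: UCU (Ser) → UUU (Phe) — missense.
Synonymous: 0 of 4.

0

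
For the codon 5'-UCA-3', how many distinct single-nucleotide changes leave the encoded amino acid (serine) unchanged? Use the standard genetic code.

3

Position 1: none → 0 synonymous.
Position 2: none → 0 synonymous.
Position 3: UCU, UCC, UCG → 3 synonymous.
Total: 0 + 0 + 3 = 3.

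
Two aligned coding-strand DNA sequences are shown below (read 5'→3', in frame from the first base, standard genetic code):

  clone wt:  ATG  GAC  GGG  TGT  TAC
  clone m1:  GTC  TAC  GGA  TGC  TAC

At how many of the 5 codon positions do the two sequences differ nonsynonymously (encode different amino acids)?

2

Codon 1: ATG Met / GTC Val — nonsynonymous.
Codon 2: GAC Asp / TAC Tyr — nonsynonymous.
Codon 3: GGG Gly / GGA Gly — synonymous.
Codon 4: TGT Cys / TGC Cys — synonymous.
Codon 5: TAC Tyr / TAC Tyr — identical.
Nonsynonymous differences: 2.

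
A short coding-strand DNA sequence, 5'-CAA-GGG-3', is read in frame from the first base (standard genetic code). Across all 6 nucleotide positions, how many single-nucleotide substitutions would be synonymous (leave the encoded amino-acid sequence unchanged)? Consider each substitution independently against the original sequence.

Codon 1 (CAA, Gln): 1 synonymous substitution.
Codon 2 (GGG, Gly): 3 synonymous substitutions.
Total: 1 + 3 = 4.

4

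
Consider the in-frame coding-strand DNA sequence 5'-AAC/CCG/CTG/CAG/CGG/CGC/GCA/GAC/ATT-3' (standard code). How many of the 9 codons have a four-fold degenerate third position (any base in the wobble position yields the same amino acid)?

5

Codon 1 AAC (Asn): third position 2-fold.
Codon 2 CCG (Pro): third position 4-fold.
Codon 3 CTG (Leu): third position 4-fold.
Codon 4 CAG (Gln): third position 2-fold.
Codon 5 CGG (Arg): third position 4-fold.
Codon 6 CGC (Arg): third position 4-fold.
Codon 7 GCA (Ala): third position 4-fold.
Codon 8 GAC (Asp): third position 2-fold.
Codon 9 ATT (Ile): third position 3-fold.
Four-fold degenerate third positions: 5.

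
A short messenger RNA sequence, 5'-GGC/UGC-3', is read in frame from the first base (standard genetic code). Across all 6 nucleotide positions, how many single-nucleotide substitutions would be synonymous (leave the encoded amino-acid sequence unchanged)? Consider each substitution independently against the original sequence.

Codon 1 (GGC, Gly): 3 synonymous substitutions.
Codon 2 (UGC, Cys): 1 synonymous substitution.
Total: 3 + 1 = 4.

4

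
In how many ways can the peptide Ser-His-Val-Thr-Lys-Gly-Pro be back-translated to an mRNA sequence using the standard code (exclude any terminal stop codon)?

Ser: 6 codons.
His: 2 codons.
Val: 4 codons.
Thr: 4 codons.
Lys: 2 codons.
Gly: 4 codons.
Pro: 4 codons.
6 × 2 × 4 × 4 × 2 × 4 × 4 = 6144.

6144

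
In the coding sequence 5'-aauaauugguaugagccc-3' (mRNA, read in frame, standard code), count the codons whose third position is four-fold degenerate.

Codon 1 AAU (Asn): third position 2-fold.
Codon 2 AAU (Asn): third position 2-fold.
Codon 3 UGG (Trp): third position 1-fold.
Codon 4 UAU (Tyr): third position 2-fold.
Codon 5 GAG (Glu): third position 2-fold.
Codon 6 CCC (Pro): third position 4-fold.
Four-fold degenerate third positions: 1.

1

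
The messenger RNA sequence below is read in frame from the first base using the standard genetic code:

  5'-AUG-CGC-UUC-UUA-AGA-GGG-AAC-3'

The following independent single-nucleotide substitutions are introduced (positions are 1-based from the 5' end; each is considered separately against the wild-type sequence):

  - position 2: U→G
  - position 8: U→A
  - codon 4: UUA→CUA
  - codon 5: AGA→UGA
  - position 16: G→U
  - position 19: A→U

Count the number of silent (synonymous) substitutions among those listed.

Codon 1: AUG (Met) → AGG (Arg) — missense.
Codon 3: UUC (Phe) → UAC (Tyr) — missense.
Codon 4: UUA (Leu) → CUA (Leu) — synonymous.
Codon 5: AGA (Arg) → UGA (Stop) — nonsense.
Codon 6: GGG (Gly) → UGG (Trp) — missense.
Codon 7: AAC (Asn) → UAC (Tyr) — missense.
Synonymous: 1 of 6.

1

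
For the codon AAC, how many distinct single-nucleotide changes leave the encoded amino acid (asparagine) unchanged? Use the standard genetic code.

Position 1: none → 0 synonymous.
Position 2: none → 0 synonymous.
Position 3: AAT → 1 synonymous.
Total: 0 + 0 + 1 = 1.

1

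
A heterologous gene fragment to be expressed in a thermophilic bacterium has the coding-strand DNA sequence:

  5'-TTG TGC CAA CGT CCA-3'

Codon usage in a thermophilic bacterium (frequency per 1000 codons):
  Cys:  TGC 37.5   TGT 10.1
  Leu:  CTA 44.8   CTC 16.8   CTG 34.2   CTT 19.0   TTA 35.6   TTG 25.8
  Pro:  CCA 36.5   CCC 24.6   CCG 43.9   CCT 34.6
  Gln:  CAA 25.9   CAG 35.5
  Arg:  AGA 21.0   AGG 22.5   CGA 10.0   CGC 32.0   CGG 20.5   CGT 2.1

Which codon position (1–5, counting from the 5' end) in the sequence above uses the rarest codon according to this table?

4

Codon 1 TTG (Leu): 25.8 per 1000.
Codon 2 TGC (Cys): 37.5 per 1000.
Codon 3 CAA (Gln): 25.9 per 1000.
Codon 4 CGT (Arg): 2.1 per 1000.
Codon 5 CCA (Pro): 36.5 per 1000.
Lowest frequency is 2.1 at codon 4.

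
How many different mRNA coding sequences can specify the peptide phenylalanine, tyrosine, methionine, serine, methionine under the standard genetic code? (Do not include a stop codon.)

24

Phe: 2 codons.
Tyr: 2 codons.
Met: 1 codon.
Ser: 6 codons.
Met: 1 codon.
2 × 2 × 1 × 6 × 1 = 24.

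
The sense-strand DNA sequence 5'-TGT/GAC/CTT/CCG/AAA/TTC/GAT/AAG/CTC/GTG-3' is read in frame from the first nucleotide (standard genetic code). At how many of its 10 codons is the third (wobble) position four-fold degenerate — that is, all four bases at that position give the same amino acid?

Codon 1 TGT (Cys): third position 2-fold.
Codon 2 GAC (Asp): third position 2-fold.
Codon 3 CTT (Leu): third position 4-fold.
Codon 4 CCG (Pro): third position 4-fold.
Codon 5 AAA (Lys): third position 2-fold.
Codon 6 TTC (Phe): third position 2-fold.
Codon 7 GAT (Asp): third position 2-fold.
Codon 8 AAG (Lys): third position 2-fold.
Codon 9 CTC (Leu): third position 4-fold.
Codon 10 GTG (Val): third position 4-fold.
Four-fold degenerate third positions: 4.

4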